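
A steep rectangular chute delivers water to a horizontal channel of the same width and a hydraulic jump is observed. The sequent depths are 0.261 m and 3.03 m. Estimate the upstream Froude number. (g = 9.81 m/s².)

Fr₁ = 8.56

For a rectangular channel the momentum equation gives q² = ½·g·y₁·y₂·(y₁ + y₂) = ½×9.81×0.261×3.03×3.29 = 12.8.
q = √12.8 = 3.57 m²/s.
V₁ = q/y₁ = 13.7 m/s; Fr₁ = V₁/√(g·y₁) = 8.56.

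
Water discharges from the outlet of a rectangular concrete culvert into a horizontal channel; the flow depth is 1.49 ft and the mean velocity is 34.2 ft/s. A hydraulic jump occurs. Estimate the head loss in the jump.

Fr₁ = V₁/√(g·y₁) = 34.2/√(32.2×1.49) = 4.94.
By Bélanger, y₂/y₁ = ½[√(1 + 8Fr₁²) − 1] = ½[√196.0 − 1] = 6.50.
y₂ = 6.50 × 1.49 = 9.69 ft.
Head loss: ΔE = (y₂ − y₁)³/(4y₁y₂) = (9.69 − 1.49)³/(4×1.49×9.69) = 551/57.7 = 9.54 ft.

ΔE = 9.54 ft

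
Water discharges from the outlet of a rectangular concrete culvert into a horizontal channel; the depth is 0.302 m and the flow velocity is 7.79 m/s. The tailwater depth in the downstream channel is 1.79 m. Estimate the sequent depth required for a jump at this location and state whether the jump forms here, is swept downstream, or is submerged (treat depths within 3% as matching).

Fr₁ = V₁/√(g·y₁) = 7.79/√(9.81×0.302) = 4.53.
From the momentum equation for a rectangular channel, y₂/y₁ = ½[√(1 + 8Fr₁²) − 1] = ½[√164.9 − 1] = 5.92.
y₂ = 5.92 × 0.302 = 1.79 m.
Tailwater y_tw = 1.79 m: y_tw ≈ y₂, so the jump forms here.

y₂ = 1.79 m; the jump forms here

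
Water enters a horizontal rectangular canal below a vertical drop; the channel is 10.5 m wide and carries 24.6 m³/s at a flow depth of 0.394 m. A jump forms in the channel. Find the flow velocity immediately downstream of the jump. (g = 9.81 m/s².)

V₂ = 1.56 m/s

q = Q/b = 24.6/10.5 = 2.34 m²/s; V₁ = q/y₁ = 5.95 m/s. Fr₁ = V₁/√(g·y₁) = 3.02.
Bélanger equation: y₂/y₁ = ½[√(1 + 8Fr₁²) − 1] = ½[√74.19 − 1] = 3.81.
y₂ = 3.81 × 0.394 = 1.50 m.
V₂ = q/y₂ = 2.34/1.50 = 1.56 m/s.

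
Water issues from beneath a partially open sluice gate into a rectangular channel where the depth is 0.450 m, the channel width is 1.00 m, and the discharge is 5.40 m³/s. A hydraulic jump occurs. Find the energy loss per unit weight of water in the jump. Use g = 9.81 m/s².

q = Q/b = 5.40/1.00 = 5.40 m²/s; V₁ = q/y₁ = 12.0 m/s. Fr₁ = V₁/√(g·y₁) = 5.71.
Sequent-depth ratio: y₂/y₁ = ½[√(1 + 8Fr₁²) − 1] = ½[√262.0 − 1] = 7.59.
y₂ = 7.59 × 0.450 = 3.42 m.
Head loss: ΔE = (y₂ − y₁)³/(4y₁y₂) = (3.42 − 0.450)³/(4×0.450×3.42) = 26.1/6.15 = 4.25 m.

ΔE = 4.25 m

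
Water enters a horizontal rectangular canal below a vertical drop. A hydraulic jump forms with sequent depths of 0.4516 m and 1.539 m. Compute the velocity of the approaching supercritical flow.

For a rectangular channel the momentum equation gives q² = ½·g·y₁·y₂·(y₁ + y₂) = ½×9.81×0.4516×1.539×1.991 = 6.786.
q = √6.786 = 2.605 m²/s.
V₁ = q/y₁ = 2.605/0.4516 = 5.768 m/s.

V₁ = 5.768 m/s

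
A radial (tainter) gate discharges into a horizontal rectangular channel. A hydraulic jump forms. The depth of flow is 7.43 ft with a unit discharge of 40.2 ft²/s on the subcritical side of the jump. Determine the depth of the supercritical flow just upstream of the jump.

V₂ = q/y₂ = 40.2/7.43 = 5.41 ft/s; Fr₂ = V₂/√(g·y₂) = 0.350.
From the momentum equation (using Fr₂), y₁/y₂ = ½[√(1 + 8Fr₂²) − 1] = ½[√1.979 − 1] = 0.203.
y₁ = 0.203 × 7.43 = 1.51 ft.

y₁ = 1.51 ft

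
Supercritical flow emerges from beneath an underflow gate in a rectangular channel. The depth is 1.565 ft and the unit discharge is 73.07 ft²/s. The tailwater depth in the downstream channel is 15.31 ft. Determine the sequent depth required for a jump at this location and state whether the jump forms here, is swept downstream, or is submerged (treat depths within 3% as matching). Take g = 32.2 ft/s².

V₁ = q/y₁ = 73.07/1.565 = 46.69 ft/s. Fr₁ = V₁/√(g·y₁) = 46.69/√(32.2×1.565) = 6.577.
From the momentum equation for a rectangular channel, y₂/y₁ = ½[√(1 + 8Fr₁²) − 1] = ½[√347.07 − 1] = 8.815.
y₂ = 8.815 × 1.565 = 13.80 ft.
Tailwater y_tw = 15.31 ft: y_tw > y₂, so the jump is submerged.

y₂ = 13.80 ft; the jump is submerged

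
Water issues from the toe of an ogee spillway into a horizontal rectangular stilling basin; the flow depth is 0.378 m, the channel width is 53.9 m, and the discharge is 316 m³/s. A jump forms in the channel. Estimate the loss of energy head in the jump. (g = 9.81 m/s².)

q = Q/b = 316/53.9 = 5.86 m²/s; V₁ = q/y₁ = 15.5 m/s. Fr₁ = V₁/√(g·y₁) = 8.05.
By Bélanger, y₂/y₁ = ½[√(1 + 8Fr₁²) − 1] = ½[√520.0 − 1] = 10.9.
y₂ = 10.9 × 0.378 = 4.12 m.
Head loss: ΔE = (y₂ − y₁)³/(4y₁y₂) = (4.12 − 0.378)³/(4×0.378×4.12) = 52.4/6.23 = 8.41 m.

ΔE = 8.41 m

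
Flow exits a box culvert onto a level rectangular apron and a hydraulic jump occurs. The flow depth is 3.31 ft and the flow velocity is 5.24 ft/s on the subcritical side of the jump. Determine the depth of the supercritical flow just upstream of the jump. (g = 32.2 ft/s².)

y₁ = 1.24 ft

Fr₂ = V₂/√(g·y₂) = 5.24/√(32.2×3.31) = 0.508.
Since the conjugate-depth ratio holds either way, y₁/y₂ = ½[√(1 + 8Fr₂²) − 1] = ½[√3.061 − 1] = 0.375.
y₁ = 0.375 × 3.31 = 1.24 ft.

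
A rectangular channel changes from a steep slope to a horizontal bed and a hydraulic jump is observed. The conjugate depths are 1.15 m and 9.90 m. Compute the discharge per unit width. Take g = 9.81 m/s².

q = 24.8 m²/s

For a rectangular channel the momentum equation gives q² = ½·g·y₁·y₂·(y₁ + y₂) = ½×9.81×1.15×9.90×11.1 = 617.
q = √617 = 24.8 m²/s.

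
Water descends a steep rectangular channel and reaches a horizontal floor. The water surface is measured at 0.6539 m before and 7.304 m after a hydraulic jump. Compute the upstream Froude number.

Fr₁ = 8.244

For a rectangular channel the momentum equation gives q² = ½·g·y₁·y₂·(y₁ + y₂) = ½×9.81×0.6539×7.304×7.958 = 186.4.
q = √186.4 = 13.65 m²/s.
V₁ = q/y₁ = 20.88 m/s; Fr₁ = V₁/√(g·y₁) = 8.244.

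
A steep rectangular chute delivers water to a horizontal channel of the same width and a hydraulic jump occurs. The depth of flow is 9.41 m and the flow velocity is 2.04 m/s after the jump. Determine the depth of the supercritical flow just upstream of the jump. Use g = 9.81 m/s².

y₁ = 0.783 m

Fr₂ = V₂/√(g·y₂) = 2.04/√(9.81×9.41) = 0.212.
The Bélanger relation is symmetric: y₁/y₂ = ½[√(1 + 8Fr₂²) − 1] = ½[√1.361 − 1] = 0.0832.
y₁ = 0.0832 × 9.41 = 0.783 m.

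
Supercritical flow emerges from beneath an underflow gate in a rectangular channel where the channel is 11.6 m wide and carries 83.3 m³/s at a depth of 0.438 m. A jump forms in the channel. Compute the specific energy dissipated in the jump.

ΔE = 9.33 m

q = Q/b = 83.3/11.6 = 7.18 m²/s; V₁ = q/y₁ = 16.4 m/s. Fr₁ = V₁/√(g·y₁) = 7.91.
Bélanger equation: y₂/y₁ = ½[√(1 + 8Fr₁²) − 1] = ½[√501.5 − 1] = 10.7.
y₂ = 10.7 × 0.438 = 4.69 m.
V₂ = q/y₂ = 7.18/4.69 = 1.53 m/s. E₁ = y₁ + V₁²/2g = 14.1 m; E₂ = y₂ + V₂²/2g = 4.80 m. ΔE = E₁ − E₂ = 9.33 m.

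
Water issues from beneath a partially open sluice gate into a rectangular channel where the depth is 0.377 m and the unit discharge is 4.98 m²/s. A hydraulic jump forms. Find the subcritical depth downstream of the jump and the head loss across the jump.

V₁ = q/y₁ = 4.98/0.377 = 13.2 m/s. Fr₁ = V₁/√(g·y₁) = 13.2/√(9.81×0.377) = 6.87.
Bélanger equation: y₂/y₁ = ½[√(1 + 8Fr₁²) − 1] = ½[√378.4 − 1] = 9.23.
y₂ = 9.23 × 0.377 = 3.48 m.
V₂ = q/y₂ = 4.98/3.48 = 1.43 m/s. E₁ = y₁ + V₁²/2g = 9.27 m; E₂ = y₂ + V₂²/2g = 3.58 m. ΔE = E₁ − E₂ = 5.69 m.

y₂ = 3.48 m; ΔE = 5.69 m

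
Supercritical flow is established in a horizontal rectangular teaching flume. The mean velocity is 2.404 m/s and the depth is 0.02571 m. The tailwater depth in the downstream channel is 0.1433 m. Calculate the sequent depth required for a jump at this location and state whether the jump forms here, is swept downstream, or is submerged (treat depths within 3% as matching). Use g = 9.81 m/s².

y₂ = 0.1617 m; the jump is swept downstream

Fr₁ = V₁/√(g·y₁) = 2.404/√(9.81×0.02571) = 4.787.
From the momentum equation for a rectangular channel, y₂/y₁ = ½[√(1 + 8Fr₁²) − 1] = ½[√184.31 − 1] = 6.288.
y₂ = 6.288 × 0.02571 = 0.1617 m.
Tailwater y_tw = 0.1433 m: y_tw < y₂, so the jump is swept downstream.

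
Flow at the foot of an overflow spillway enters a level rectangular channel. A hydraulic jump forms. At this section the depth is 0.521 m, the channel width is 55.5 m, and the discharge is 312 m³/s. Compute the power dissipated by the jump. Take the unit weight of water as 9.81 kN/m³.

P = 9299 kW

q = Q/b = 312/55.5 = 5.62 m²/s; V₁ = q/y₁ = 10.8 m/s. Fr₁ = V₁/√(g·y₁) = 4.77.
From the momentum equation for a rectangular channel, y₂/y₁ = ½[√(1 + 8Fr₁²) − 1] = ½[√183.2 − 1] = 6.27.
y₂ = 6.27 × 0.521 = 3.27 m.
Head loss: ΔE = (y₂ − y₁)³/(4y₁y₂) = (3.27 − 0.521)³/(4×0.521×3.27) = 20.7/6.81 = 3.04 m.
P = γ·Q·ΔE = 9.81 × 312 × 3.04 = 9299 kW.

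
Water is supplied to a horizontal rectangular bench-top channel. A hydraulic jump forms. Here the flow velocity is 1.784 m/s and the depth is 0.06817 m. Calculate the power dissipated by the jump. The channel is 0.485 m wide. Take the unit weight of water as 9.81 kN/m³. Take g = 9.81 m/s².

Fr₁ = V₁/√(g·y₁) = 1.784/√(9.81×0.06817) = 2.182.
From the momentum equation for a rectangular channel, y₂/y₁ = ½[√(1 + 8Fr₁²) − 1] = ½[√39.073 − 1] = 2.625.
y₂ = 2.625 × 0.06817 = 0.1790 m.
Head loss: ΔE = (y₂ − y₁)³/(4y₁y₂) = (0.1790 − 0.06817)³/(4×0.06817×0.1790) = 0.001360/0.04880 = 0.02788 m.
q = V₁·y₁ = 1.784 × 0.06817 = 0.1216 m²/s. Q = q·b = 0.1216 × 0.485 = 0.05898 m³/s. P = γ·Q·ΔE = 9.81 × 0.05898 × 0.02788 = 0.01613 kW.

P = 0.01613 kW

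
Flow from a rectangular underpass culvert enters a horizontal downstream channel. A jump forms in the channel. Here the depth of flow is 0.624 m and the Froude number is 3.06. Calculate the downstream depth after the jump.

y₂ = 2.41 m

Fr₁ = 3.06 (given).
Sequent-depth ratio: y₂/y₁ = ½[√(1 + 8Fr₁²) − 1] = ½[√75.91 − 1] = 3.86.
y₂ = 3.86 × 0.624 = 2.41 m.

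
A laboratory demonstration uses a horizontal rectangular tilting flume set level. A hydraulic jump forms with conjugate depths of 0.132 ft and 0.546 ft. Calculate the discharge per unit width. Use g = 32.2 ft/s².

q = 0.887 ft²/s

For a rectangular channel the momentum equation gives q² = ½·g·y₁·y₂·(y₁ + y₂) = ½×32.2×0.132×0.546×0.678 = 0.787.
q = √0.787 = 0.887 ft²/s.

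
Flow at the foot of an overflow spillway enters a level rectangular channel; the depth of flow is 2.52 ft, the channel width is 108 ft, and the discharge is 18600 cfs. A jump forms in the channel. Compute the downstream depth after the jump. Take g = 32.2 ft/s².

y₂ = 25.8 ft

q = Q/b = 18600/108 = 172 ft²/s; V₁ = q/y₁ = 68.3 ft/s. Fr₁ = V₁/√(g·y₁) = 7.59.
By Bélanger, y₂/y₁ = ½[√(1 + 8Fr₁²) − 1] = ½[√461.5 − 1] = 10.2.
y₂ = 10.2 × 2.52 = 25.8 ft.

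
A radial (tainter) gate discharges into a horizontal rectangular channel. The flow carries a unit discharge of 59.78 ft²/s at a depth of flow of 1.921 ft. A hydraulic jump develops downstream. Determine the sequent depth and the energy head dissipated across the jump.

V₁ = q/y₁ = 59.78/1.921 = 31.12 ft/s. Fr₁ = V₁/√(g·y₁) = 31.12/√(32.2×1.921) = 3.957.
From the momentum equation for a rectangular channel, y₂/y₁ = ½[√(1 + 8Fr₁²) − 1] = ½[√126.25 − 1] = 5.118.
y₂ = 5.118 × 1.921 = 9.832 ft.
Head loss: ΔE = (y₂ − y₁)³/(4y₁y₂) = (9.832 − 1.921)³/(4×1.921×9.832) = 495.0/75.55 = 6.553 ft.

y₂ = 9.832 ft; ΔE = 6.553 ft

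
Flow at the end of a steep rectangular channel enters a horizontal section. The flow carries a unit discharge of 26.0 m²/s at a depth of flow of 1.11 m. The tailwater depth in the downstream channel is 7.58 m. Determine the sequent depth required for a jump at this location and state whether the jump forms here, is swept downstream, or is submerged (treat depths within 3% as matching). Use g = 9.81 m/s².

y₂ = 10.6 m; the jump is swept downstream

V₁ = q/y₁ = 26.0/1.11 = 23.4 m/s. Fr₁ = V₁/√(g·y₁) = 23.4/√(9.81×1.11) = 7.10.
Sequent-depth ratio: y₂/y₁ = ½[√(1 + 8Fr₁²) − 1] = ½[√404.1 − 1] = 9.55.
y₂ = 9.55 × 1.11 = 10.6 m.
Tailwater y_tw = 7.58 m: y_tw < y₂, so the jump is swept downstream.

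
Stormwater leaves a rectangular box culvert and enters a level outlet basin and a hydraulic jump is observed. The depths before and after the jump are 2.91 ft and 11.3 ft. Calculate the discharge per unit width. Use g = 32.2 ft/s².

q = 86.7 ft²/s

For a rectangular channel the momentum equation gives q² = ½·g·y₁·y₂·(y₁ + y₂) = ½×32.2×2.91×11.3×14.2 = 7523.
q = √7523 = 86.7 ft²/s.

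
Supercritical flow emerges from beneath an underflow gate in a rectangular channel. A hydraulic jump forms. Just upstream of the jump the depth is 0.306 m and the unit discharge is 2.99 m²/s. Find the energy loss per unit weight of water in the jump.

V₁ = q/y₁ = 2.99/0.306 = 9.77 m/s. Fr₁ = V₁/√(g·y₁) = 9.77/√(9.81×0.306) = 5.64.
Sequent-depth ratio: y₂/y₁ = ½[√(1 + 8Fr₁²) − 1] = ½[√255.4 − 1] = 7.49.
y₂ = 7.49 × 0.306 = 2.29 m.
V₂ = q/y₂ = 2.99/2.29 = 1.30 m/s. E₁ = y₁ + V₁²/2g = 5.17 m; E₂ = y₂ + V₂²/2g = 2.38 m. ΔE = E₁ − E₂ = 2.79 m.

ΔE = 2.79 m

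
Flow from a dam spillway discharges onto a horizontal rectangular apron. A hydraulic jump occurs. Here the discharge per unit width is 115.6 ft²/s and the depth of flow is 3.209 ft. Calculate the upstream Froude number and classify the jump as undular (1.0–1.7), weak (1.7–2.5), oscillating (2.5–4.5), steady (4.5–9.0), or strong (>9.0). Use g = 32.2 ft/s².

V₁ = q/y₁ = 115.6/3.209 = 36.02 ft/s. Fr₁ = V₁/√(g·y₁) = 36.02/√(32.2×3.209) = 3.544.
Fr₁ = 3.544 lies in the oscillating range.

Fr₁ = 3.544; oscillating jump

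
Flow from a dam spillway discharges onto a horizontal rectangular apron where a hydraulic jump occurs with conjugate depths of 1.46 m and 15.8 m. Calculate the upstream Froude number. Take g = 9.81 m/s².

For a rectangular channel the momentum equation gives q² = ½·g·y₁·y₂·(y₁ + y₂) = ½×9.81×1.46×15.8×17.3 = 1953.
q = √1953 = 44.2 m²/s.
V₁ = q/y₁ = 30.3 m/s; Fr₁ = V₁/√(g·y₁) = 8.00.

Fr₁ = 8.00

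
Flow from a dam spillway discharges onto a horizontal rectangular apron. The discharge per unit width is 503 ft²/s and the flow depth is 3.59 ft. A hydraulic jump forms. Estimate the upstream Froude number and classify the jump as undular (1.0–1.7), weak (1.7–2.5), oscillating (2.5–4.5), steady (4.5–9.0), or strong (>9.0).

Fr₁ = 13.0; strong jump

V₁ = q/y₁ = 503/3.59 = 140 ft/s. Fr₁ = V₁/√(g·y₁) = 140/√(32.2×3.59) = 13.0.
Fr₁ = 13.0 lies in the strong range.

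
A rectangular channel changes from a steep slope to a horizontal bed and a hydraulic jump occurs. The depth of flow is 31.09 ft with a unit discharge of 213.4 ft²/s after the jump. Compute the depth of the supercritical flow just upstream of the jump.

y₁ = 2.693 ft

V₂ = q/y₂ = 213.4/31.09 = 6.864 ft/s; Fr₂ = V₂/√(g·y₂) = 0.2169.
The Bélanger relation is symmetric: y₁/y₂ = ½[√(1 + 8Fr₂²) − 1] = ½[√1.3765 − 1] = 0.08662.
y₁ = 0.08662 × 31.09 = 2.693 ft.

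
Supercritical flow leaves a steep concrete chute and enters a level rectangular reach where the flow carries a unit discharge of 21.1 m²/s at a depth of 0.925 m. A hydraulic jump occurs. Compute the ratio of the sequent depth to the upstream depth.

V₁ = q/y₁ = 21.1/0.925 = 22.8 m/s. Fr₁ = V₁/√(g·y₁) = 22.8/√(9.81×0.925) = 7.57.
By Bélanger, y₂/y₁ = ½[√(1 + 8Fr₁²) − 1] = ½[√459.7 − 1] = 10.2.

y₂/y₁ = 10.2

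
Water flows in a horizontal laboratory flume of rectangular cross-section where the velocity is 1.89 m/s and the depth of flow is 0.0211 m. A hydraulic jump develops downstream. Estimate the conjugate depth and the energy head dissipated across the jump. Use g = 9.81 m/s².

Fr₁ = V₁/√(g·y₁) = 1.89/√(9.81×0.0211) = 4.15.
By Bélanger, y₂/y₁ = ½[√(1 + 8Fr₁²) − 1] = ½[√139.1 − 1] = 5.40.
y₂ = 5.40 × 0.0211 = 0.114 m.
Head loss: ΔE = (y₂ − y₁)³/(4y₁y₂) = (0.114 − 0.0211)³/(4×0.0211×0.114) = 0.000798/0.00961 = 0.0831 m.

y₂ = 0.114 m; ΔE = 0.0831 m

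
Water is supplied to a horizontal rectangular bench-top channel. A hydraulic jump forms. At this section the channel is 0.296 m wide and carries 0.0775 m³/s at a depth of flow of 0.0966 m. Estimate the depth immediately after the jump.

q = Q/b = 0.0775/0.296 = 0.262 m²/s; V₁ = q/y₁ = 2.71 m/s. Fr₁ = V₁/√(g·y₁) = 2.78.
From the momentum equation for a rectangular channel, y₂/y₁ = ½[√(1 + 8Fr₁²) − 1] = ½[√63.02 − 1] = 3.47.
y₂ = 3.47 × 0.0966 = 0.335 m.

y₂ = 0.335 m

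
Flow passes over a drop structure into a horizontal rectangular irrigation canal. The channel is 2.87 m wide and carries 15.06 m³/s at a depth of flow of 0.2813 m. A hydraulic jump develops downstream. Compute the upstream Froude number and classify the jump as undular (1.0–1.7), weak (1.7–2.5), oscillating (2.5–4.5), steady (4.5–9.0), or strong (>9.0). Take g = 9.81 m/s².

Fr₁ = 11.23; strong jump

q = Q/b = 15.06/2.87 = 5.247 m²/s; V₁ = q/y₁ = 18.65 m/s. Fr₁ = V₁/√(g·y₁) = 11.23.
Fr₁ = 11.23 lies in the strong range.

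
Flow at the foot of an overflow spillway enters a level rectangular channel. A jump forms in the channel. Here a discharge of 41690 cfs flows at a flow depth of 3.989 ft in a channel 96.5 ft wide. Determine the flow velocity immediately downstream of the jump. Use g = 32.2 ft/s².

V₂ = 8.316 ft/s

q = Q/b = 41690/96.5 = 432.0 ft²/s; V₁ = q/y₁ = 108.3 ft/s. Fr₁ = V₁/√(g·y₁) = 9.556.
By Bélanger, y₂/y₁ = ½[√(1 + 8Fr₁²) − 1] = ½[√731.55 − 1] = 13.02.
y₂ = 13.02 × 3.989 = 51.95 ft.
V₂ = q/y₂ = 432.0/51.95 = 8.316 ft/s.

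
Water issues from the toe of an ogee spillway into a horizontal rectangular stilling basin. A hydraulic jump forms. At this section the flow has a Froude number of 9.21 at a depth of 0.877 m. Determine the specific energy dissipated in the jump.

ΔE = 26.8 m

Fr₁ = 9.21 (given).
By Bélanger, y₂/y₁ = ½[√(1 + 8Fr₁²) − 1] = ½[√679.6 − 1] = 12.5.
y₂ = 12.5 × 0.877 = 11.0 m.
Head loss: ΔE = (y₂ − y₁)³/(4y₁y₂) = (11.0 − 0.877)³/(4×0.877×11.0) = 1035/38.6 = 26.8 m.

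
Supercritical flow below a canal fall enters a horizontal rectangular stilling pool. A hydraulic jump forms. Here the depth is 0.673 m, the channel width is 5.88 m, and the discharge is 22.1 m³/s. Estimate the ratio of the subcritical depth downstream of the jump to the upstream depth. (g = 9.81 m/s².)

q = Q/b = 22.1/5.88 = 3.76 m²/s; V₁ = q/y₁ = 5.58 m/s. Fr₁ = V₁/√(g·y₁) = 2.17.
Sequent-depth ratio: y₂/y₁ = ½[√(1 + 8Fr₁²) − 1] = ½[√38.79 − 1] = 2.61.

y₂/y₁ = 2.61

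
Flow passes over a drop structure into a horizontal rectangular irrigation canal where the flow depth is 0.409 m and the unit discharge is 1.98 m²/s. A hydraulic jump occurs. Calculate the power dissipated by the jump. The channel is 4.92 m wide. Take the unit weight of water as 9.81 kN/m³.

V₁ = q/y₁ = 1.98/0.409 = 4.84 m/s. Fr₁ = V₁/√(g·y₁) = 4.84/√(9.81×0.409) = 2.42.
Sequent-depth ratio: y₂/y₁ = ½[√(1 + 8Fr₁²) − 1] = ½[√47.73 − 1] = 2.95.
y₂ = 2.95 × 0.409 = 1.21 m.
V₂ = q/y₂ = 1.98/1.21 = 1.64 m/s. E₁ = y₁ + V₁²/2g = 1.60 m; E₂ = y₂ + V₂²/2g = 1.35 m. ΔE = E₁ − E₂ = 0.258 m.
Q = q·b = 1.98 × 4.92 = 9.74 m³/s. P = γ·Q·ΔE = 9.81 × 9.74 × 0.258 = 24.7 kW.

P = 24.7 kW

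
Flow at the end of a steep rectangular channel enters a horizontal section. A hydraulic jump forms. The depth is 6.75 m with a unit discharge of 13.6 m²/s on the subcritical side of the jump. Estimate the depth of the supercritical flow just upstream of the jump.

V₂ = q/y₂ = 13.6/6.75 = 2.01 m/s; Fr₂ = V₂/√(g·y₂) = 0.248.
Applying the sequent-depth relation in reverse, y₁/y₂ = ½[√(1 + 8Fr₂²) − 1] = ½[√1.490 − 1] = 0.110.
y₁ = 0.110 × 6.75 = 0.745 m.

y₁ = 0.745 m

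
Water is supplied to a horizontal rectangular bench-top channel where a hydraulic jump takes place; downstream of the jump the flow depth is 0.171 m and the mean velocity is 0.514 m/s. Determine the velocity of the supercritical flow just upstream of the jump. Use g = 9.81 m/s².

Fr₂ = V₂/√(g·y₂) = 0.514/√(9.81×0.171) = 0.397.
The Bélanger relation is symmetric: y₁/y₂ = ½[√(1 + 8Fr₂²) − 1] = ½[√2.260 − 1] = 0.252.
y₁ = 0.252 × 0.171 = 0.0430 m.
V₁ = q/y₁ = 0.0879/0.0430 = 2.04 m/s.

V₁ = 2.04 m/s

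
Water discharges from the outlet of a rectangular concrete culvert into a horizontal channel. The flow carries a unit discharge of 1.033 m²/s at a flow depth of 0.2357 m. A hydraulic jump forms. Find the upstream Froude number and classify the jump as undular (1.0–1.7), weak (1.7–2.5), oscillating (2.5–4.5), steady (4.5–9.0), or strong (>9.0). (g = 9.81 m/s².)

Fr₁ = 2.882; oscillating jump

V₁ = q/y₁ = 1.033/0.2357 = 4.383 m/s. Fr₁ = V₁/√(g·y₁) = 4.383/√(9.81×0.2357) = 2.882.
Fr₁ = 2.882 lies in the oscillating range.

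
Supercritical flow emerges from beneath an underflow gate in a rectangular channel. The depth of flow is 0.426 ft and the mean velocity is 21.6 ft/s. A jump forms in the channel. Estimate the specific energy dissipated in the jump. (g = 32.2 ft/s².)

Fr₁ = V₁/√(g·y₁) = 21.6/√(32.2×0.426) = 5.83.
Bélanger equation: y₂/y₁ = ½[√(1 + 8Fr₁²) − 1] = ½[√273.1 − 1] = 7.76.
y₂ = 7.76 × 0.426 = 3.31 ft.
Head loss: ΔE = (y₂ − y₁)³/(4y₁y₂) = (3.31 − 0.426)³/(4×0.426×3.31) = 23.9/5.64 = 4.24 ft.

ΔE = 4.24 ft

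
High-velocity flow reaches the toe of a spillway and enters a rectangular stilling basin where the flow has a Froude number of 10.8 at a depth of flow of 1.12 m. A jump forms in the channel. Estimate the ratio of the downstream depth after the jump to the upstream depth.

y₂/y₁ = 14.8

Fr₁ = 10.8 (given).
By Bélanger, y₂/y₁ = ½[√(1 + 8Fr₁²) − 1] = ½[√934.1 − 1] = 14.8.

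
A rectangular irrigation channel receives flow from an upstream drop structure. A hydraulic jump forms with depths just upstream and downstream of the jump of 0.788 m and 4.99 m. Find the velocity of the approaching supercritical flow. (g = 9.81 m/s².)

For a rectangular channel the momentum equation gives q² = ½·g·y₁·y₂·(y₁ + y₂) = ½×9.81×0.788×4.99×5.78 = 111.
q = √111 = 10.6 m²/s.
V₁ = q/y₁ = 10.6/0.788 = 13.4 m/s.

V₁ = 13.4 m/s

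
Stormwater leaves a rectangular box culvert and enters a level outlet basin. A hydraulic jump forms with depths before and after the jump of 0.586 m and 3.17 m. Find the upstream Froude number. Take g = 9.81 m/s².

For a rectangular channel the momentum equation gives q² = ½·g·y₁·y₂·(y₁ + y₂) = ½×9.81×0.586×3.17×3.76 = 34.2.
q = √34.2 = 5.85 m²/s.
V₁ = q/y₁ = 9.98 m/s; Fr₁ = V₁/√(g·y₁) = 4.16.

Fr₁ = 4.16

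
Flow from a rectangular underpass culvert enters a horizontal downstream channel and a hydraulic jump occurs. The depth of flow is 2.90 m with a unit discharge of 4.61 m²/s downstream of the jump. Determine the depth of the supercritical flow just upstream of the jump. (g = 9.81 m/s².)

y₁ = 0.446 m

V₂ = q/y₂ = 4.61/2.90 = 1.59 m/s; Fr₂ = V₂/√(g·y₂) = 0.298.
The Bélanger relation is symmetric: y₁/y₂ = ½[√(1 + 8Fr₂²) − 1] = ½[√1.711 − 1] = 0.154.
y₁ = 0.154 × 2.90 = 0.446 m.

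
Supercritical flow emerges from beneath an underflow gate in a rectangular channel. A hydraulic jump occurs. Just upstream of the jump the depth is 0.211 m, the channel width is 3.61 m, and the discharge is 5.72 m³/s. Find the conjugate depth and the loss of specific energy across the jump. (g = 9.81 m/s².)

y₂ = 1.46 m; ΔE = 1.57 m

q = Q/b = 5.72/3.61 = 1.58 m²/s; V₁ = q/y₁ = 7.51 m/s. Fr₁ = V₁/√(g·y₁) = 5.22.
Bélanger equation: y₂/y₁ = ½[√(1 + 8Fr₁²) − 1] = ½[√218.9 − 1] = 6.90.
y₂ = 6.90 × 0.211 = 1.46 m.
V₂ = q/y₂ = 1.58/1.46 = 1.09 m/s. E₁ = y₁ + V₁²/2g = 3.09 m; E₂ = y₂ + V₂²/2g = 1.52 m. ΔE = E₁ − E₂ = 1.57 m.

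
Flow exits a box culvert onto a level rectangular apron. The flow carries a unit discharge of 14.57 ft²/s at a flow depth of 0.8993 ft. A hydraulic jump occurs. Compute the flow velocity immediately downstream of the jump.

V₁ = q/y₁ = 14.57/0.8993 = 16.20 ft/s. Fr₁ = V₁/√(g·y₁) = 16.20/√(32.2×0.8993) = 3.011.
From the momentum equation for a rectangular channel, y₂/y₁ = ½[√(1 + 8Fr₁²) − 1] = ½[√73.517 − 1] = 3.787.
y₂ = 3.787 × 0.8993 = 3.406 ft.
V₂ = q/y₂ = 14.57/3.406 = 4.278 ft/s.

V₂ = 4.278 ft/s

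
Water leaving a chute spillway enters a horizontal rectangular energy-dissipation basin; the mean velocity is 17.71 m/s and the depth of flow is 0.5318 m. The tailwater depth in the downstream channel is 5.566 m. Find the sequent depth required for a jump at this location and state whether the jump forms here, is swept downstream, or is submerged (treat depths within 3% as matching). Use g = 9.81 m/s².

y₂ = 5.572 m; the jump forms here

Fr₁ = V₁/√(g·y₁) = 17.71/√(9.81×0.5318) = 7.754.
Conjugate-depth relation: y₂/y₁ = ½[√(1 + 8Fr₁²) − 1] = ½[√481.96 − 1] = 10.48.
y₂ = 10.48 × 0.5318 = 5.572 m.
Tailwater y_tw = 5.566 m: y_tw ≈ y₂, so the jump forms here.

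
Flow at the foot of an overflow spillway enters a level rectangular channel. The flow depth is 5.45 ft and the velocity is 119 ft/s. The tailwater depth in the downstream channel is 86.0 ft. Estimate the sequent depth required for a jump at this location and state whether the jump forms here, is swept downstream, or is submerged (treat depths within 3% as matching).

y₂ = 66.6 ft; the jump is submerged

Fr₁ = V₁/√(g·y₁) = 119/√(32.2×5.45) = 8.98.
Bélanger equation: y₂/y₁ = ½[√(1 + 8Fr₁²) − 1] = ½[√646.6 − 1] = 12.2.
y₂ = 12.2 × 5.45 = 66.6 ft.
Tailwater y_tw = 86.0 ft: y_tw > y₂, so the jump is submerged.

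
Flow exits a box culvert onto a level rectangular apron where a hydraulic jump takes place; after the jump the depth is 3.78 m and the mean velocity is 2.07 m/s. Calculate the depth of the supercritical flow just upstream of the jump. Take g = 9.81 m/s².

y₁ = 0.732 m

Fr₂ = V₂/√(g·y₂) = 2.07/√(9.81×3.78) = 0.340.
Applying the sequent-depth relation in reverse, y₁/y₂ = ½[√(1 + 8Fr₂²) − 1] = ½[√1.924 − 1] = 0.194.
y₁ = 0.194 × 3.78 = 0.732 m.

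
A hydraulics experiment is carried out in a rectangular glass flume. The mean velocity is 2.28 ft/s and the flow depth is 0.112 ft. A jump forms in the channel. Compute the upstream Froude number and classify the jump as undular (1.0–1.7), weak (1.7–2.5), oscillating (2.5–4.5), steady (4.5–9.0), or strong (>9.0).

Fr₁ = V₁/√(g·y₁) = 2.28/√(32.2×0.112) = 1.20.
Fr₁ = 1.20 lies in the undular range.

Fr₁ = 1.20; undular jump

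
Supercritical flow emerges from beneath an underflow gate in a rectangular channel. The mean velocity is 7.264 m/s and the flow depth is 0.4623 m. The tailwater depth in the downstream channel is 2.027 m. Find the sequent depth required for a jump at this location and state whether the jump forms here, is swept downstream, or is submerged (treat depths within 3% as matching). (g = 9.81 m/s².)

y₂ = 2.011 m; the jump forms here

Fr₁ = V₁/√(g·y₁) = 7.264/√(9.81×0.4623) = 3.411.
Conjugate-depth relation: y₂/y₁ = ½[√(1 + 8Fr₁²) − 1] = ½[√94.078 − 1] = 4.350.
y₂ = 4.350 × 0.4623 = 2.011 m.
Tailwater y_tw = 2.027 m: y_tw ≈ y₂, so the jump forms here.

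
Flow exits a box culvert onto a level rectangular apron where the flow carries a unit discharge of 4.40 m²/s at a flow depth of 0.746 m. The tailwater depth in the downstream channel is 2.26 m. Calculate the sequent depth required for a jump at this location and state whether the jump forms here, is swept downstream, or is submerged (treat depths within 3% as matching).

y₂ = 1.96 m; the jump is submerged

V₁ = q/y₁ = 4.40/0.746 = 5.90 m/s. Fr₁ = V₁/√(g·y₁) = 5.90/√(9.81×0.746) = 2.18.
By Bélanger, y₂/y₁ = ½[√(1 + 8Fr₁²) − 1] = ½[√39.03 − 1] = 2.62.
y₂ = 2.62 × 0.746 = 1.96 m.
Tailwater y_tw = 2.26 m: y_tw > y₂, so the jump is submerged.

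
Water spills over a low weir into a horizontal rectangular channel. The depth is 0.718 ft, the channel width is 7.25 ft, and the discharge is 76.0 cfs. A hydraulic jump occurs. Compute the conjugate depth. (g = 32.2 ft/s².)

y₂ = 2.75 ft

q = Q/b = 76.0/7.25 = 10.5 ft²/s; V₁ = q/y₁ = 14.6 ft/s. Fr₁ = V₁/√(g·y₁) = 3.04.
Bélanger equation: y₂/y₁ = ½[√(1 + 8Fr₁²) − 1] = ½[√74.76 − 1] = 3.82.
y₂ = 3.82 × 0.718 = 2.75 ft.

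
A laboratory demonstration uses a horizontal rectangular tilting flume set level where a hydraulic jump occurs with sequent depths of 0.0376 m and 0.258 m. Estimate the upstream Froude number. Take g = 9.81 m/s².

For a rectangular channel the momentum equation gives q² = ½·g·y₁·y₂·(y₁ + y₂) = ½×9.81×0.0376×0.258×0.296 = 0.0141.
q = √0.0141 = 0.119 m²/s.
V₁ = q/y₁ = 3.15 m/s; Fr₁ = V₁/√(g·y₁) = 5.19.

Fr₁ = 5.19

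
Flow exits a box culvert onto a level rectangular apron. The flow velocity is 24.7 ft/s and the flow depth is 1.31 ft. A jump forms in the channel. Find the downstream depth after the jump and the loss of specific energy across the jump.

Fr₁ = V₁/√(g·y₁) = 24.7/√(32.2×1.31) = 3.80.
Conjugate-depth relation: y₂/y₁ = ½[√(1 + 8Fr₁²) − 1] = ½[√116.7 − 1] = 4.90.
y₂ = 4.90 × 1.31 = 6.42 ft.
q = V₁·y₁ = 24.7 × 1.31 = 32.4 ft²/s. V₂ = q/y₂ = 32.4/6.42 = 5.04 ft/s. E₁ = y₁ + V₁²/2g = 10.8 ft; E₂ = y₂ + V₂²/2g = 6.82 ft. ΔE = E₁ − E₂ = 3.97 ft.

y₂ = 6.42 ft; ΔE = 3.97 ft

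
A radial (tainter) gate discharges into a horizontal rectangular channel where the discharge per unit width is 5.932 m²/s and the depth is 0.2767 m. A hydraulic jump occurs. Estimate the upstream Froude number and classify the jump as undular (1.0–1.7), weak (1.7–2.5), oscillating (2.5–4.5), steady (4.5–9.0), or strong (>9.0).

Fr₁ = 13.01; strong jump

V₁ = q/y₁ = 5.932/0.2767 = 21.44 m/s. Fr₁ = V₁/√(g·y₁) = 21.44/√(9.81×0.2767) = 13.01.
Fr₁ = 13.01 lies in the strong range.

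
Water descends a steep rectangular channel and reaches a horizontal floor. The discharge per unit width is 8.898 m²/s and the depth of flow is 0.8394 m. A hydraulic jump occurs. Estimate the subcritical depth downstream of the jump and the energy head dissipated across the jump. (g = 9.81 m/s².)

y₂ = 3.986 m; ΔE = 2.327 m

V₁ = q/y₁ = 8.898/0.8394 = 10.60 m/s. Fr₁ = V₁/√(g·y₁) = 10.60/√(9.81×0.8394) = 3.694.
By Bélanger, y₂/y₁ = ½[√(1 + 8Fr₁²) − 1] = ½[√110.17 − 1] = 4.748.
y₂ = 4.748 × 0.8394 = 3.986 m.
V₂ = q/y₂ = 8.898/3.986 = 2.233 m/s. E₁ = y₁ + V₁²/2g = 6.567 m; E₂ = y₂ + V₂²/2g = 4.240 m. ΔE = E₁ − E₂ = 2.327 m.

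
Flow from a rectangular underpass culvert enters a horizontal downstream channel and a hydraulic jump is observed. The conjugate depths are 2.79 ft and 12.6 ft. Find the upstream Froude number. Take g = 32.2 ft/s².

Fr₁ = 3.53

For a rectangular channel the momentum equation gives q² = ½·g·y₁·y₂·(y₁ + y₂) = ½×32.2×2.79×12.6×15.4 = 8710.
q = √8710 = 93.3 ft²/s.
V₁ = q/y₁ = 33.5 ft/s; Fr₁ = V₁/√(g·y₁) = 3.53.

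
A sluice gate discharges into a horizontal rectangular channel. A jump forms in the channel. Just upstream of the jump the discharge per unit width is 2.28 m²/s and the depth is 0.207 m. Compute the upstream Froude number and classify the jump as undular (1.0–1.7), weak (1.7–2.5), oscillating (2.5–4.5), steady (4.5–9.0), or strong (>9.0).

V₁ = q/y₁ = 2.28/0.207 = 11.0 m/s. Fr₁ = V₁/√(g·y₁) = 11.0/√(9.81×0.207) = 7.73.
Fr₁ = 7.73 lies in the steady range.

Fr₁ = 7.73; steady jump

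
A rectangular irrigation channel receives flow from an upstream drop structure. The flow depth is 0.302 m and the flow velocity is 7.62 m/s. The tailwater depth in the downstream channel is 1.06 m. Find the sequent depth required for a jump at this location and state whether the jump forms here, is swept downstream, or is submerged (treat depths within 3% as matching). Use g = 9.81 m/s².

Fr₁ = V₁/√(g·y₁) = 7.62/√(9.81×0.302) = 4.43.
Bélanger equation: y₂/y₁ = ½[√(1 + 8Fr₁²) − 1] = ½[√157.8 − 1] = 5.78.
y₂ = 5.78 × 0.302 = 1.75 m.
Tailwater y_tw = 1.06 m: y_tw < y₂, so the jump is swept downstream.

y₂ = 1.75 m; the jump is swept downstream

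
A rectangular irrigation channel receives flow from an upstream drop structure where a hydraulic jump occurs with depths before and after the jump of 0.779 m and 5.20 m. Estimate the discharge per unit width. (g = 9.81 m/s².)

q = 10.9 m²/s

For a rectangular channel the momentum equation gives q² = ½·g·y₁·y₂·(y₁ + y₂) = ½×9.81×0.779×5.20×5.98 = 119.
q = √119 = 10.9 m²/s.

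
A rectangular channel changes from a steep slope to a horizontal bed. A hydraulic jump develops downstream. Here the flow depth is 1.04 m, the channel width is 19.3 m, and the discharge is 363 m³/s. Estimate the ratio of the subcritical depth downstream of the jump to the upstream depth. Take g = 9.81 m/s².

y₂/y₁ = 7.52

q = Q/b = 363/19.3 = 18.8 m²/s; V₁ = q/y₁ = 18.1 m/s. Fr₁ = V₁/√(g·y₁) = 5.66.
Conjugate-depth relation: y₂/y₁ = ½[√(1 + 8Fr₁²) − 1] = ½[√257.5 − 1] = 7.52.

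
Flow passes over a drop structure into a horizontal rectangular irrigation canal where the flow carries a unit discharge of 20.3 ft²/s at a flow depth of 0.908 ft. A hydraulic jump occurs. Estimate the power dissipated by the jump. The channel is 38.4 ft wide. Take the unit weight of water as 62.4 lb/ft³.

V₁ = q/y₁ = 20.3/0.908 = 22.4 ft/s. Fr₁ = V₁/√(g·y₁) = 22.4/√(32.2×0.908) = 4.13.
By Bélanger, y₂/y₁ = ½[√(1 + 8Fr₁²) − 1] = ½[√137.8 − 1] = 5.37.
y₂ = 5.37 × 0.908 = 4.87 ft.
V₂ = q/y₂ = 20.3/4.87 = 4.16 ft/s. E₁ = y₁ + V₁²/2g = 8.67 ft; E₂ = y₂ + V₂²/2g = 5.14 ft. ΔE = E₁ − E₂ = 3.53 ft.
Q = q·b = 20.3 × 38.4 = 780 cfs. P = γ·Q·ΔE/550 = 62.4 × 780 × 3.53 / 550 = 312 hp.

P = 312 hp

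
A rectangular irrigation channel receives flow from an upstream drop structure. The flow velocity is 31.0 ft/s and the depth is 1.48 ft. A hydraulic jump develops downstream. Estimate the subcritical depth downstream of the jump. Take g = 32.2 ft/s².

y₂ = 8.69 ft

Fr₁ = V₁/√(g·y₁) = 31.0/√(32.2×1.48) = 4.49.
By Bélanger, y₂/y₁ = ½[√(1 + 8Fr₁²) − 1] = ½[√162.3 − 1] = 5.87.
y₂ = 5.87 × 1.48 = 8.69 ft.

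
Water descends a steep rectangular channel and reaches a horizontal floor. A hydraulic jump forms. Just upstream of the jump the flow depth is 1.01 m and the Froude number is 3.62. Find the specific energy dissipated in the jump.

ΔE = 2.63 m

Fr₁ = 3.62 (given).
By Bélanger, y₂/y₁ = ½[√(1 + 8Fr₁²) − 1] = ½[√105.8 − 1] = 4.64.
y₂ = 4.64 × 1.01 = 4.69 m.
Head loss: ΔE = (y₂ − y₁)³/(4y₁y₂) = (4.69 − 1.01)³/(4×1.01×4.69) = 49.8/18.9 = 2.63 m.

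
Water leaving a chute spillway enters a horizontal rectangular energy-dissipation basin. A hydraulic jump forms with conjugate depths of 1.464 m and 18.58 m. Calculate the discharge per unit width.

q = 51.71 m²/s

For a rectangular channel the momentum equation gives q² = ½·g·y₁·y₂·(y₁ + y₂) = ½×9.81×1.464×18.58×20.04 = 2674.
q = √2674 = 51.71 m²/s.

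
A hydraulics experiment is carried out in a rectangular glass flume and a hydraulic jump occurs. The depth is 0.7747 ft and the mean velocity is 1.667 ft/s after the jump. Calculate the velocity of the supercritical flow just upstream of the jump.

V₁ = 8.886 ft/s

Fr₂ = V₂/√(g·y₂) = 1.667/√(32.2×0.7747) = 0.3338.
From the momentum equation (using Fr₂), y₁/y₂ = ½[√(1 + 8Fr₂²) − 1] = ½[√1.8912 − 1] = 0.1876.
y₁ = 0.1876 × 0.7747 = 0.1453 ft.
V₁ = q/y₁ = 1.291/0.1453 = 8.886 ft/s.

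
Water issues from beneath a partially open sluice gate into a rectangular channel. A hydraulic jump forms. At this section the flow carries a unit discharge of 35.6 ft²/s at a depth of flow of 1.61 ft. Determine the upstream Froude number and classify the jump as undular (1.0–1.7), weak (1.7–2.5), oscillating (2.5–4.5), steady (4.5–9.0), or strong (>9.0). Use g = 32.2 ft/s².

V₁ = q/y₁ = 35.6/1.61 = 22.1 ft/s. Fr₁ = V₁/√(g·y₁) = 22.1/√(32.2×1.61) = 3.07.
Fr₁ = 3.07 lies in the oscillating range.

Fr₁ = 3.07; oscillating jump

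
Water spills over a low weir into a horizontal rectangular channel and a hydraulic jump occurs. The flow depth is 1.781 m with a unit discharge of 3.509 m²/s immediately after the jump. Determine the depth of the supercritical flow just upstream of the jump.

y₁ = 0.5936 m

V₂ = q/y₂ = 3.509/1.781 = 1.970 m/s; Fr₂ = V₂/√(g·y₂) = 0.4714.
From the momentum equation (using Fr₂), y₁/y₂ = ½[√(1 + 8Fr₂²) − 1] = ½[√2.7774 − 1] = 0.3333.
y₁ = 0.3333 × 1.781 = 0.5936 m.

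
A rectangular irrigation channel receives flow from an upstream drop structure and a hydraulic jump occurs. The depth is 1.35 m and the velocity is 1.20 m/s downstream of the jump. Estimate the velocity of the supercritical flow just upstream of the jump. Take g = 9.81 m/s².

V₁ = 6.53 m/s

Fr₂ = V₂/√(g·y₂) = 1.20/√(9.81×1.35) = 0.330.
Since the conjugate-depth ratio holds either way, y₁/y₂ = ½[√(1 + 8Fr₂²) − 1] = ½[√1.870 − 1] = 0.184.
y₁ = 0.184 × 1.35 = 0.248 m.
V₁ = q/y₁ = 1.62/0.248 = 6.53 m/s.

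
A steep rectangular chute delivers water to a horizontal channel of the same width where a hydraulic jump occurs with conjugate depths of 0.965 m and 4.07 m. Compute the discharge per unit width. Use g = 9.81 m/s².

For a rectangular channel the momentum equation gives q² = ½·g·y₁·y₂·(y₁ + y₂) = ½×9.81×0.965×4.07×5.04 = 97.0.
q = √97.0 = 9.85 m²/s.

q = 9.85 m²/s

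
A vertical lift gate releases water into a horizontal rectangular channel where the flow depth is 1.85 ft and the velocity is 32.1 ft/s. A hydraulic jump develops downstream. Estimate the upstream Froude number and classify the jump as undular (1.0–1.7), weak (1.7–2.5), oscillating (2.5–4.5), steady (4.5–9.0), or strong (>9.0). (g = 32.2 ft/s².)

Fr₁ = 4.16; oscillating jump

Fr₁ = V₁/√(g·y₁) = 32.1/√(32.2×1.85) = 4.16.
Fr₁ = 4.16 lies in the oscillating range.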